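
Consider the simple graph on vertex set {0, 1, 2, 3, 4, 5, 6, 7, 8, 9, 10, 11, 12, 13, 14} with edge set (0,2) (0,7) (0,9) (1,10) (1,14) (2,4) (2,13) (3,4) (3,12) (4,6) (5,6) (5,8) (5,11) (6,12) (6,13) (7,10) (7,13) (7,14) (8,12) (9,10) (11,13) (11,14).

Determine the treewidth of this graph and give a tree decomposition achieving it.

Treewidth 3.
Bags: B1 = {3, 5, 8, 12}  B2 = {3, 5, 6, 12}  B3 = {3, 4, 5, 6}  B4 = {4, 5, 6, 11}  B5 = {4, 6, 11, 13}  B6 = {2, 4, 11, 13}  B7 = {2, 11, 13, 14}  B8 = {2, 7, 13, 14}  B9 = {0, 2, 7, 14}  B10 = {0, 1, 7, 14}  B11 = {0, 1, 7, 10}  B12 = {0, 1, 9, 10}
Tree: B1–B2, B2–B3, B3–B4, B4–B5, B5–B6, B6–B7, B7–B8, B8–B9, B9–B10, B10–B11, B11–B12

Each bag holds 4 vertices, so the decomposition has width 3, which upper-bounds the treewidth. For the lower bound: the 4 vertex sets {3,8,12}, {5}, {6}, {2,4,11,13} are disjoint, each induces a connected subgraph, and every pair is joined by at least one edge of G. Contracting each set to a single vertex therefore yields K_{4} as a minor, and since treewidth is minor-monotone, tw(G) ≥ tw(K_{4}) = 3. Combining the bounds, tw(G) = 3.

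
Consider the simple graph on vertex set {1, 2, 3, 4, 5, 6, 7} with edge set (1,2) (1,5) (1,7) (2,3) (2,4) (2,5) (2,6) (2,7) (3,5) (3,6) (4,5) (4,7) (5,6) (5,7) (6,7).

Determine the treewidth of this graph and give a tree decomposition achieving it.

Treewidth 3.
One optimal decomposition is:
Bags: B1 = {2, 3, 5, 6}  B2 = {2, 5, 6, 7}  B3 = {1, 2, 5, 7}  B4 = {2, 4, 5, 7}
Tree: B1–B2, B2–B3, B2–B4

Every bag has size at most 4, so the width is 4 − 1 = 3 and tw(G) ≤ 3. Conversely, {2, 3, 5, 6} is a clique of size 4, and the vertices of any clique must share a bag in every tree decomposition; so some bag has ≥ 4 vertices and tw(G) ≥ 3. Combining the bounds, tw(G) = 3.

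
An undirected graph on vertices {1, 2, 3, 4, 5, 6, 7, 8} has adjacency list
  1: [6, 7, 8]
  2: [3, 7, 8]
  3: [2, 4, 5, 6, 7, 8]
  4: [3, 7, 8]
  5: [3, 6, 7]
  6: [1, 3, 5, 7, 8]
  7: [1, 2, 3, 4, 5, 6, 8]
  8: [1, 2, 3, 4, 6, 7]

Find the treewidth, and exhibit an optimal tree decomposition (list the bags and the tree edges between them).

Every bag has size at most 4, so the width is 4 − 1 = 3 and tw(G) ≤ 3. Conversely, {1, 6, 7, 8} is a clique of size 4, and the vertices of any clique must share a bag in every tree decomposition; so some bag has ≥ 4 vertices and tw(G) ≥ 3. The upper and lower bounds meet at 3, so that is the treewidth.

Treewidth 3.
Bags: B1 = {3, 5, 6, 7}  B2 = {3, 6, 7, 8}  B3 = {1, 6, 7, 8}  B4 = {2, 3, 7, 8}  B5 = {3, 4, 7, 8}
Tree: B1–B2, B2–B3, B2–B4, B2–B5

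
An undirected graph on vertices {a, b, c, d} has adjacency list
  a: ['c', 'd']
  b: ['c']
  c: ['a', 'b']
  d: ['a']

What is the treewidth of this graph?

A width-1 tree decomposition is:
Bags: B1 = {a, c}  B2 = {b, c}  B3 = {a, d}
Tree: B1–B2, B1–B3
The largest bag has 2 vertices, giving width 1; this decomposition certifies tw(G) ≤ 1. Since G has at least one edge (e.g. a–c), it is not an edgeless graph, so tw(G) ≥ 1. Hence tw(G) = 1 exactly.

1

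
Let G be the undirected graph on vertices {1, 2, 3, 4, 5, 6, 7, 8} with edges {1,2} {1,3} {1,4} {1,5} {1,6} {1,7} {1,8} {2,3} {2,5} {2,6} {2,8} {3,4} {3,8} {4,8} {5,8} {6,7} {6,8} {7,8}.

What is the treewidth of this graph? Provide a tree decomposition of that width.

Treewidth 3.
One such decomposition:
Bags: B1 = {1, 2, 6, 8}  B2 = {1, 2, 3, 8}  B3 = {1, 6, 7, 8}  B4 = {1, 2, 5, 8}  B5 = {1, 3, 4, 8}
Tree: B1–B2, B1–B3, B2–B4, B2–B5

Every bag has size at most 4, so the width is 4 − 1 = 3 and tw(G) ≤ 3. On the other hand G contains the 4-clique {1, 2, 3, 8}. A clique must lie in a single bag of any decomposition, so no decomposition can have width below 3. Hence tw(G) = 3 exactly.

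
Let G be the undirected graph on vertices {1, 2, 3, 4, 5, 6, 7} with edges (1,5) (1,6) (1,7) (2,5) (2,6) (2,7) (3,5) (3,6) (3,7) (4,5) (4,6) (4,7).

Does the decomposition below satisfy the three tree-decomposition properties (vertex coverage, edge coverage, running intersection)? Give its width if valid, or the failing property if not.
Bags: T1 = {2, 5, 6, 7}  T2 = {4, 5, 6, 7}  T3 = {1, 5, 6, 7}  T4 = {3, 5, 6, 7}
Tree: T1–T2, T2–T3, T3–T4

Checking the three conditions: (i) the bags cover all of {1, 2, 3, 4, 5, 6, 7}; (ii) for each edge, some bag contains both endpoints; (iii) the bags containing any fixed vertex form a subtree. All hold, so the decomposition is valid with width 4 − 1 = 3.

Yes; width 3.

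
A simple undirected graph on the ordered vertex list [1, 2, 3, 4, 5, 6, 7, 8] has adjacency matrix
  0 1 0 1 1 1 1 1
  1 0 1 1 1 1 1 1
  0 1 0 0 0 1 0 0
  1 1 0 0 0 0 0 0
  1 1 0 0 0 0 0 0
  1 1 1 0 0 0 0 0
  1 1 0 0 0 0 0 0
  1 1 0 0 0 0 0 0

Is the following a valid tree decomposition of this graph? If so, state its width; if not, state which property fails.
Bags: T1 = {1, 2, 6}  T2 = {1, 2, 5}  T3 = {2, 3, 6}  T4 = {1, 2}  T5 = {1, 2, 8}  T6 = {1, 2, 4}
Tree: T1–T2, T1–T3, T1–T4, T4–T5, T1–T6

A tree decomposition must satisfy three properties: every vertex lies in some bag; for every edge, both endpoints lie together in some bag; and for every vertex, the bags containing it form a connected subtree. Here vertex 7 appears in no bag, so the decomposition is invalid.

No — vertex 7 appears in no bag.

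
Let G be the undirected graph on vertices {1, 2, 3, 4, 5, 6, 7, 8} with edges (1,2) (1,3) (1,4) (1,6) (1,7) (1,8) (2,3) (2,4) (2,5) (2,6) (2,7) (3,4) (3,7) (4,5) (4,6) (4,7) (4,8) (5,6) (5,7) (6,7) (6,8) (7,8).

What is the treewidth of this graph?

A width-4 tree decomposition is:
Bags: B1 = {2, 4, 5, 6, 7}  B2 = {1, 2, 4, 6, 7}  B3 = {1, 2, 3, 4, 7}  B4 = {1, 4, 6, 7, 8}
Tree: B1–B2, B2–B3, B2–B4
Each bag holds 5 vertices, so the decomposition has width 4, which upper-bounds the treewidth. Conversely, {1, 4, 6, 7, 8} is a clique of size 5, and the vertices of any clique must share a bag in every tree decomposition; so some bag has ≥ 5 vertices and tw(G) ≥ 4. Combining the bounds, tw(G) = 4.

4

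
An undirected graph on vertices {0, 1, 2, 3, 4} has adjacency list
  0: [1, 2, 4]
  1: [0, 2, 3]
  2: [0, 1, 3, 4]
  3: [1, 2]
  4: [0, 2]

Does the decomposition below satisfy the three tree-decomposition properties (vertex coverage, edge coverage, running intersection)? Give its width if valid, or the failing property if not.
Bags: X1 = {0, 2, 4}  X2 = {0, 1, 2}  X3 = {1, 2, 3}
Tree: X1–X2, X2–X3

Vertex coverage: the bags together contain {0, 1, 2, 3, 4}, the full vertex set. Edge coverage: each edge of G has both endpoints in at least one bag. Running intersection: for every vertex, the bags containing it form a connected subtree. All three properties hold, so this is a valid tree decomposition of width max|bag| − 1 = 2, and hence tw(G) ≤ 2.

Yes; width 2.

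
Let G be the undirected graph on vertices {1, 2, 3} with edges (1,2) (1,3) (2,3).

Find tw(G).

2

A width-2 tree decomposition is:
Bags: B1 = {1, 2, 3}
Tree: (single bag)
A single bag containing all 3 vertices is trivially a valid decomposition of width 2. For the lower bound, the 3 vertices {1, 2, 3} are pairwise adjacent, and any tree decomposition puts a clique entirely inside one bag — forcing width ≥ 2. The upper and lower bounds meet at 2, so that is the treewidth.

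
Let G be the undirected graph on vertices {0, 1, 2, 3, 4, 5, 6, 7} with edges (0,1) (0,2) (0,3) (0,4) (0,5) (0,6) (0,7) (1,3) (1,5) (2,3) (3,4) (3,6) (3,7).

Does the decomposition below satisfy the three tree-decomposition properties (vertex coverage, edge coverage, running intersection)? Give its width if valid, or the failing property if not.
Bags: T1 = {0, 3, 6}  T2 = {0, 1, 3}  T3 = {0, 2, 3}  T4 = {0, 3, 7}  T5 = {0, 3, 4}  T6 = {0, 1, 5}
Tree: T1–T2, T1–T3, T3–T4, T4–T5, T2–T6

Checking the three conditions: (i) the bags cover all of {0, 1, 2, 3, 4, 5, 6, 7}; (ii) for each edge, some bag contains both endpoints; (iii) the bags containing any fixed vertex form a subtree. All hold, so the decomposition is valid with width 3 − 1 = 2.

Yes; width 2.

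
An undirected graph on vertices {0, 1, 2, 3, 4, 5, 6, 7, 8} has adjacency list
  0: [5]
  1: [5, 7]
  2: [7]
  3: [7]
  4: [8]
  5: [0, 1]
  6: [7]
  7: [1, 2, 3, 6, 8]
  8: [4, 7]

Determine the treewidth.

1

A width-1 tree decomposition is:
Bags: B1 = {6, 7}  B2 = {1, 7}  B3 = {7, 8}  B4 = {3, 7}  B5 = {4, 8}  B6 = {2, 7}  B7 = {1, 5}  B8 = {0, 5}
Tree: B1–B2, B2–B3, B1–B4, B3–B5, B4–B6, B2–B7, B7–B8
Each bag holds 2 vertices, so the decomposition has width 1, which upper-bounds the treewidth. Since G has at least one edge (e.g. 6–7), it is not an edgeless graph, so tw(G) ≥ 1. Therefore the treewidth is 1.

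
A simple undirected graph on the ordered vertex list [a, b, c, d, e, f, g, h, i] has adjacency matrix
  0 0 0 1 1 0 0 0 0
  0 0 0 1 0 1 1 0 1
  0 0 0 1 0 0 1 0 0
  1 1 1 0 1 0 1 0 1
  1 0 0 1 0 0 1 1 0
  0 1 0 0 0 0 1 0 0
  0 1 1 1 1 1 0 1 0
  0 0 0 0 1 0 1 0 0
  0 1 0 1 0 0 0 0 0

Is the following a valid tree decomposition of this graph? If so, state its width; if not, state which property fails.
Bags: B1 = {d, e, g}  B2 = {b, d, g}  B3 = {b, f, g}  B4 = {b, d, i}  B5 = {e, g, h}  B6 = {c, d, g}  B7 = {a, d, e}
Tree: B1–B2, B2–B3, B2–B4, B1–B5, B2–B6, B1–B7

Yes; width 2.

Checking the three conditions: (i) the bags cover all of {a, b, c, d, e, f, g, h, i}; (ii) for each edge, some bag contains both endpoints; (iii) the bags containing any fixed vertex form a subtree. All hold, so the decomposition is valid with width 3 − 1 = 2.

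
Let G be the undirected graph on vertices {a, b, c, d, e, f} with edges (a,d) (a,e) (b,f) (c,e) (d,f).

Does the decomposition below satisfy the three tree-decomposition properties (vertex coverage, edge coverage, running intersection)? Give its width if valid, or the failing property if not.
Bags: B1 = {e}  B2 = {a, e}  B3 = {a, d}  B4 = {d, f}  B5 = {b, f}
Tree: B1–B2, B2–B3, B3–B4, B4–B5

A tree decomposition must satisfy three properties: every vertex lies in some bag; for every edge, both endpoints lie together in some bag; and for every vertex, the bags containing it form a connected subtree. Here vertex c appears in no bag, so the decomposition is invalid.

No — vertex c appears in no bag.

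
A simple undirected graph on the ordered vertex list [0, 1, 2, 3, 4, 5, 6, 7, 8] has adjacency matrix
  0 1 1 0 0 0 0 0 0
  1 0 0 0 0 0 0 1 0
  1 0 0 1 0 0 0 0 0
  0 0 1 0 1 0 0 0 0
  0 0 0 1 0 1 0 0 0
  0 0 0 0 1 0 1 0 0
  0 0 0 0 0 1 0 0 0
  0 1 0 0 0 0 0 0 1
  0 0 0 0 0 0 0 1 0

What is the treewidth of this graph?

1

A width-1 tree decomposition is:
Bags: B1 = {5, 6}  B2 = {4, 5}  B3 = {3, 4}  B4 = {2, 3}  B5 = {0, 2}  B6 = {0, 1}  B7 = {1, 7}  B8 = {7, 8}
Tree: B1–B2, B2–B3, B3–B4, B4–B5, B5–B6, B6–B7, B7–B8
Each bag holds 2 vertices, so the decomposition has width 1, which upper-bounds the treewidth. G has an edge, so its treewidth is at least 1. Combining the bounds, tw(G) = 1.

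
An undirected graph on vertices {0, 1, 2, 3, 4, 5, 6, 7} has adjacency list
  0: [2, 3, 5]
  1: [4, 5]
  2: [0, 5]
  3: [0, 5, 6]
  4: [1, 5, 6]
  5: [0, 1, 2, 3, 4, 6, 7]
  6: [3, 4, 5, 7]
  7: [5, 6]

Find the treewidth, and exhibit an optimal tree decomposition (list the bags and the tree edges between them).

Treewidth 2.
One such decomposition:
Bags: B1 = {4, 5, 6}  B2 = {3, 5, 6}  B3 = {0, 3, 5}  B4 = {0, 2, 5}  B5 = {5, 6, 7}  B6 = {1, 4, 5}
Tree: B1–B2, B2–B3, B3–B4, B1–B5, B1–B6

Each bag holds 3 vertices, so the decomposition has width 2, which upper-bounds the treewidth. For the lower bound, the 3 vertices {0, 2, 5} are pairwise adjacent, and any tree decomposition puts a clique entirely inside one bag — forcing width ≥ 2. Hence tw(G) = 2 exactly.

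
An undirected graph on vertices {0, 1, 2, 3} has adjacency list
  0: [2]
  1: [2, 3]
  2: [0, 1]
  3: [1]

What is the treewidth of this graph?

A width-1 tree decomposition is:
Bags: B1 = {0, 2}  B2 = {1, 2}  B3 = {1, 3}
Tree: B1–B2, B2–B3
The largest bag has 2 vertices, giving width 1; this decomposition certifies tw(G) ≤ 1. Since G has at least one edge (e.g. 2–0), it is not an edgeless graph, so tw(G) ≥ 1. Hence tw(G) = 1 exactly.

1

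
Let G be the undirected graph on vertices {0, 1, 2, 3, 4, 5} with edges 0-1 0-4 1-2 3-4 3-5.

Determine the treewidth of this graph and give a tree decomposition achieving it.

The largest bag has 2 vertices, giving width 1; this decomposition certifies tw(G) ≤ 1. Since G has at least one edge (e.g. 2–1), it is not an edgeless graph, so tw(G) ≥ 1. Combining the bounds, tw(G) = 1.

Treewidth 1.
Bags: B1 = {1, 2}  B2 = {0, 1}  B3 = {0, 4}  B4 = {3, 4}  B5 = {3, 5}
Tree: B1–B2, B2–B3, B3–B4, B4–B5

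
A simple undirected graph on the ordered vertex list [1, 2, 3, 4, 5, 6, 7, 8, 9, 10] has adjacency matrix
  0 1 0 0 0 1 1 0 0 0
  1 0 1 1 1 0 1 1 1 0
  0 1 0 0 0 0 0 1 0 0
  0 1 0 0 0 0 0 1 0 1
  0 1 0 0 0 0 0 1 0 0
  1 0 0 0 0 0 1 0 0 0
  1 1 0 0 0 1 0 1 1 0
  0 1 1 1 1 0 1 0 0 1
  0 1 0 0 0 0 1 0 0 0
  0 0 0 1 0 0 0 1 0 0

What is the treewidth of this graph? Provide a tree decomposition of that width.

Treewidth 2.
Bags: B1 = {2, 7, 8}  B2 = {2, 7, 9}  B3 = {2, 4, 8}  B4 = {1, 2, 7}  B5 = {1, 6, 7}  B6 = {2, 5, 8}  B7 = {4, 8, 10}  B8 = {2, 3, 8}
Tree: B1–B2, B1–B3, B2–B4, B4–B5, B3–B6, B3–B7, B3–B8

The largest bag has 3 vertices, giving width 2; this decomposition certifies tw(G) ≤ 2. Conversely, {2, 3, 8} is a clique of size 3, and the vertices of any clique must share a bag in every tree decomposition; so some bag has ≥ 3 vertices and tw(G) ≥ 2. Combining the bounds, tw(G) = 2.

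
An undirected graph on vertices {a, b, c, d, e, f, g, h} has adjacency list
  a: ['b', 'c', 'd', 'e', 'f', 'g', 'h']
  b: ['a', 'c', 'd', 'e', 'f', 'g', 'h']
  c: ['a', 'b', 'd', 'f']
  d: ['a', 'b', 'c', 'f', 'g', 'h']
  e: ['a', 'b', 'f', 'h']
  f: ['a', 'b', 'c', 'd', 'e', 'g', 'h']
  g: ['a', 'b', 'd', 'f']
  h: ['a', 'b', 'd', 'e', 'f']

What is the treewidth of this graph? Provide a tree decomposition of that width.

Each bag holds 5 vertices, so the decomposition has width 4, which upper-bounds the treewidth. On the other hand G contains the 5-clique {a, b, d, f, g}. A clique must lie in a single bag of any decomposition, so no decomposition can have width below 4. Combining the bounds, tw(G) = 4.

Treewidth 4.
One optimal decomposition is:
Bags: B1 = {a, b, c, d, f}  B2 = {a, b, d, f, h}  B3 = {a, b, e, f, h}  B4 = {a, b, d, f, g}
Tree: B1–B2, B2–B3, B2–B4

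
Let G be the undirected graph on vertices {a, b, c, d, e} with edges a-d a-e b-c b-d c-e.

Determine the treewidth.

A width-2 tree decomposition is:
Bags: B1 = {a, c, e}  B2 = {a, b, c}  B3 = {a, b, d}
Tree: B1–B2, B2–B3
The largest bag has 3 vertices, giving width 2; this decomposition certifies tw(G) ≤ 2. The edges a–e–c–b–d–a form a cycle, so G is not a tree and its treewidth is at least 2. Combining the bounds, tw(G) = 2.

2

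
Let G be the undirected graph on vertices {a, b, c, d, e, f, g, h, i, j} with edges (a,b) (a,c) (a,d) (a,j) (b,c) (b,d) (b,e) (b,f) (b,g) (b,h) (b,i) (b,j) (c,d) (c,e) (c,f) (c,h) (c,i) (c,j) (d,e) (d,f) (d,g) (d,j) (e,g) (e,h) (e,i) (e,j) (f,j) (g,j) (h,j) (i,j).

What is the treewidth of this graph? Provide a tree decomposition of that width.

Every bag has size at most 5, so the width is 5 − 1 = 4 and tw(G) ≤ 4. For the lower bound, the 5 vertices {b, d, e, g, j} are pairwise adjacent, and any tree decomposition puts a clique entirely inside one bag — forcing width ≥ 4. The upper and lower bounds meet at 4, so that is the treewidth.

Treewidth 4.
One optimal decomposition is:
Bags: B1 = {a, b, c, d, j}  B2 = {b, c, d, e, j}  B3 = {b, d, e, g, j}  B4 = {b, c, e, h, j}  B5 = {b, c, e, i, j}  B6 = {b, c, d, f, j}
Tree: B1–B2, B2–B3, B2–B4, B2–B5, B1–B6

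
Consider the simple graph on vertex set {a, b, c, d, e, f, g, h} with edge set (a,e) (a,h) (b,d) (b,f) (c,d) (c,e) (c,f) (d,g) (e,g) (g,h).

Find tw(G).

2

A width-2 tree decomposition is:
Bags: B1 = {b, d, f}  B2 = {c, d, f}  B3 = {c, d, g}  B4 = {c, e, g}  B5 = {e, g, h}  B6 = {a, e, h}
Tree: B1–B2, B2–B3, B3–B4, B4–B5, B5–B6
Each bag holds 3 vertices, so the decomposition has width 2, which upper-bounds the treewidth. The edges b–f–c–d–b form a cycle, so G is not a tree and its treewidth is at least 2. The upper and lower bounds meet at 2, so that is the treewidth.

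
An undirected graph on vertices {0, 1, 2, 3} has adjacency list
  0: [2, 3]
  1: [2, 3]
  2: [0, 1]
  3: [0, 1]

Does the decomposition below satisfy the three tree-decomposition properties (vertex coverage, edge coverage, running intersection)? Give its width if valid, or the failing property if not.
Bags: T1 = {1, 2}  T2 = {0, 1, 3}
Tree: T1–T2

No — edge (0,2) lies in no bag.

A tree decomposition must satisfy three properties: every vertex lies in some bag; for every edge, both endpoints lie together in some bag; and for every vertex, the bags containing it form a connected subtree. Here edge (0,2) lies in no bag, so the decomposition is invalid.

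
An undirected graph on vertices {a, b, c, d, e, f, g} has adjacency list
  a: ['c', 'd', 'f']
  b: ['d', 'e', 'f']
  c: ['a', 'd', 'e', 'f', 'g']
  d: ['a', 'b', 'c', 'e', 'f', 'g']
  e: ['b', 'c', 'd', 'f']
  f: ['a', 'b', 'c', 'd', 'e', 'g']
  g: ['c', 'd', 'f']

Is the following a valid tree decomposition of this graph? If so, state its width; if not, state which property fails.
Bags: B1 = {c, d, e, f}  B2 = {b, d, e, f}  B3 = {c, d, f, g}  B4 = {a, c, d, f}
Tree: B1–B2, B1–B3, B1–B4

Checking the three conditions: (i) the bags cover all of {a, b, c, d, e, f, g}; (ii) for each edge, some bag contains both endpoints; (iii) the bags containing any fixed vertex form a subtree. All hold, so the decomposition is valid with width 4 − 1 = 3.

Yes; width 3.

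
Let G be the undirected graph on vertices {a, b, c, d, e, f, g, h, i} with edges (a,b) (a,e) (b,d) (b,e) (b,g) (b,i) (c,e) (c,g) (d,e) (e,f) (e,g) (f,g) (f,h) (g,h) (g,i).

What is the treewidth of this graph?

A width-2 tree decomposition is:
Bags: B1 = {b, e, g}  B2 = {b, g, i}  B3 = {e, f, g}  B4 = {b, d, e}  B5 = {c, e, g}  B6 = {f, g, h}  B7 = {a, b, e}
Tree: B1–B2, B1–B3, B1–B4, B1–B5, B3–B6, B4–B7
The largest bag has 3 vertices, giving width 2; this decomposition certifies tw(G) ≤ 2. On the other hand G contains the 3-clique {b, d, e}. A clique must lie in a single bag of any decomposition, so no decomposition can have width below 2. Hence tw(G) = 2 exactly.

2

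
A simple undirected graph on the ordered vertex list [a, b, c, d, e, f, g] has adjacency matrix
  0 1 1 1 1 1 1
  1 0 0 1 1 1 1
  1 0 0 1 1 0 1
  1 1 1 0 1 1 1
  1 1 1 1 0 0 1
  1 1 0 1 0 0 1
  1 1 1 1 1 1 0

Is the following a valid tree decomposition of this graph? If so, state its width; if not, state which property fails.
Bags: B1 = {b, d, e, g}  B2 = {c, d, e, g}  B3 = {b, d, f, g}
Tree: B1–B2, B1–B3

A tree decomposition must satisfy three properties: every vertex lies in some bag; for every edge, both endpoints lie together in some bag; and for every vertex, the bags containing it form a connected subtree. Here vertex a appears in no bag, so the decomposition is invalid.

No — vertex a appears in no bag.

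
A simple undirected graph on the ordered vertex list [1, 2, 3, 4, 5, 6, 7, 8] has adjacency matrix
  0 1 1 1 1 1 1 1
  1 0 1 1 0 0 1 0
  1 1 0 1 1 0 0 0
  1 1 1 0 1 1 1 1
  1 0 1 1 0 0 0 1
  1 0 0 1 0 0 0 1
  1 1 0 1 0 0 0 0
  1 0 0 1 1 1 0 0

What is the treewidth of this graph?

A width-3 tree decomposition is:
Bags: B1 = {1, 2, 3, 4}  B2 = {1, 3, 4, 5}  B3 = {1, 4, 5, 8}  B4 = {1, 4, 6, 8}  B5 = {1, 2, 4, 7}
Tree: B1–B2, B2–B3, B3–B4, B1–B5
The largest bag has 4 vertices, giving width 3; this decomposition certifies tw(G) ≤ 3. Conversely, {1, 4, 5, 8} is a clique of size 4, and the vertices of any clique must share a bag in every tree decomposition; so some bag has ≥ 4 vertices and tw(G) ≥ 3. Therefore the treewidth is 3.

3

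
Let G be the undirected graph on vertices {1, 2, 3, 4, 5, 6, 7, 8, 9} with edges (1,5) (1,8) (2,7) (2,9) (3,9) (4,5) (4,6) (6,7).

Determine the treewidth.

1

A width-1 tree decomposition is:
Bags: B1 = {3, 9}  B2 = {2, 9}  B3 = {2, 7}  B4 = {6, 7}  B5 = {4, 6}  B6 = {4, 5}  B7 = {1, 5}  B8 = {1, 8}
Tree: B1–B2, B2–B3, B3–B4, B4–B5, B5–B6, B6–B7, B7–B8
Each bag holds 2 vertices, so the decomposition has width 1, which upper-bounds the treewidth. Any graph with an edge has treewidth ≥ 1, and G has the edge 3–9. Hence tw(G) = 1 exactly.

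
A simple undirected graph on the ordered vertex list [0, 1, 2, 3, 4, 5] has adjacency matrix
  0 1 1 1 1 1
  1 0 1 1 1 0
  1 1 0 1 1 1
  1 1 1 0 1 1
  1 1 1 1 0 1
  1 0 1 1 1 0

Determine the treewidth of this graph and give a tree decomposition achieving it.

The largest bag has 5 vertices, giving width 4; this decomposition certifies tw(G) ≤ 4. On the other hand G contains the 5-clique {0, 1, 2, 3, 4}. A clique must lie in a single bag of any decomposition, so no decomposition can have width below 4. Combining the bounds, tw(G) = 4.

Treewidth 4.
One such decomposition:
Bags: B1 = {0, 2, 3, 4, 5}  B2 = {0, 1, 2, 3, 4}
Tree: B1–B2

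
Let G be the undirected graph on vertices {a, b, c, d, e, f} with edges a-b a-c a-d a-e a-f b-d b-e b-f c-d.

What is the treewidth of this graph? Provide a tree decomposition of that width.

Each bag holds 3 vertices, so the decomposition has width 2, which upper-bounds the treewidth. On the other hand G contains the 3-clique {a, c, d}. A clique must lie in a single bag of any decomposition, so no decomposition can have width below 2. Combining the bounds, tw(G) = 2.

Treewidth 2.
One such decomposition:
Bags: B1 = {a, b, d}  B2 = {a, c, d}  B3 = {a, b, f}  B4 = {a, b, e}
Tree: B1–B2, B1–B3, B1–B4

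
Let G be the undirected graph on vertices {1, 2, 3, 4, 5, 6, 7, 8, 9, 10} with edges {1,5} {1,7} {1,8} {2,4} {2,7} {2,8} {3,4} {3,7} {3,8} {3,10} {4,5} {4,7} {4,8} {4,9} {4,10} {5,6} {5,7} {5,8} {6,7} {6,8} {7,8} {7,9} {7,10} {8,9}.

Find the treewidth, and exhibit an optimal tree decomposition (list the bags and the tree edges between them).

Every bag has size at most 4, so the width is 4 − 1 = 3 and tw(G) ≤ 3. On the other hand G contains the 4-clique {1, 5, 7, 8}. A clique must lie in a single bag of any decomposition, so no decomposition can have width below 3. The upper and lower bounds meet at 3, so that is the treewidth.

Treewidth 3.
Bags: B1 = {4, 5, 7, 8}  B2 = {5, 6, 7, 8}  B3 = {1, 5, 7, 8}  B4 = {3, 4, 7, 8}  B5 = {3, 4, 7, 10}  B6 = {2, 4, 7, 8}  B7 = {4, 7, 8, 9}
Tree: B1–B2, B2–B3, B1–B4, B4–B5, B1–B6, B1–B7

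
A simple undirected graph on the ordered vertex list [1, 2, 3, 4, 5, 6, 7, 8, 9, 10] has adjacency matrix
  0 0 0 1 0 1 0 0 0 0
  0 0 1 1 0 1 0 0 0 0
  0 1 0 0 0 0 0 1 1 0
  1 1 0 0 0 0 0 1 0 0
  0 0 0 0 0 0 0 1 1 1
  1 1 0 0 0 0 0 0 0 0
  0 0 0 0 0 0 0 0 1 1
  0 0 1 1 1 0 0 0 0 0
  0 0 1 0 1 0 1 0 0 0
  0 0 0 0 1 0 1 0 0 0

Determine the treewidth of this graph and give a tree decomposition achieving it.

Treewidth 2.
One optimal decomposition is:
Bags: B1 = {1, 2, 6}  B2 = {1, 2, 4}  B3 = {2, 3, 4}  B4 = {3, 4, 8}  B5 = {3, 8, 9}  B6 = {5, 8, 9}  B7 = {5, 7, 9}  B8 = {5, 7, 10}
Tree: B1–B2, B2–B3, B3–B4, B4–B5, B5–B6, B6–B7, B7–B8

Every bag has size at most 3, so the width is 3 − 1 = 2 and tw(G) ≤ 2. The edges 6–1–4–2–6 form a cycle, so G is not a tree and its treewidth is at least 2. Therefore the treewidth is 2.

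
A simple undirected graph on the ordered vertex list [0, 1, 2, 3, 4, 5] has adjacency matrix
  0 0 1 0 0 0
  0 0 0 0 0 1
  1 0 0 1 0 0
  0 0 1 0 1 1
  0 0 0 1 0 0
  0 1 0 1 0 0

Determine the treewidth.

A width-1 tree decomposition is:
Bags: B1 = {3, 5}  B2 = {2, 3}  B3 = {0, 2}  B4 = {3, 4}  B5 = {1, 5}
Tree: B1–B2, B2–B3, B1–B4, B1–B5
Every bag has size at most 2, so the width is 2 − 1 = 1 and tw(G) ≤ 1. Since G has at least one edge (e.g. 5–3), it is not an edgeless graph, so tw(G) ≥ 1. Therefore the treewidth is 1.

1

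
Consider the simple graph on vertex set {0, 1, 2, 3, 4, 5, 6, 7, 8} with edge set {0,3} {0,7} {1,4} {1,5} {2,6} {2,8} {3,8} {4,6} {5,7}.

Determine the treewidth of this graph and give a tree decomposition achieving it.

Treewidth 2.
One optimal decomposition is:
Bags: B1 = {1, 4, 5}  B2 = {4, 5, 7}  B3 = {0, 4, 7}  B4 = {0, 3, 4}  B5 = {3, 4, 8}  B6 = {2, 4, 8}  B7 = {2, 4, 6}
Tree: B1–B2, B2–B3, B3–B4, B4–B5, B5–B6, B6–B7

Every bag has size at most 3, so the width is 3 − 1 = 2 and tw(G) ≤ 2. The edges 4–1–5–7–0–3–8–2–6–4 form a cycle, so G is not a tree and its treewidth is at least 2. Therefore the treewidth is 2.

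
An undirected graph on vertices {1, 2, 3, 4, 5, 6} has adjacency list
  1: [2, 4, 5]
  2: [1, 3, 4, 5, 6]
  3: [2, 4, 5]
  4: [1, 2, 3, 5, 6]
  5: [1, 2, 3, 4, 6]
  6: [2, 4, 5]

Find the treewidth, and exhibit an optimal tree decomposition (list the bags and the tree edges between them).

Each bag holds 4 vertices, so the decomposition has width 3, which upper-bounds the treewidth. Conversely, {1, 2, 4, 5} is a clique of size 4, and the vertices of any clique must share a bag in every tree decomposition; so some bag has ≥ 4 vertices and tw(G) ≥ 3. Combining the bounds, tw(G) = 3.

Treewidth 3.
One such decomposition:
Bags: B1 = {2, 4, 5, 6}  B2 = {2, 3, 4, 5}  B3 = {1, 2, 4, 5}
Tree: B1–B2, B1–B3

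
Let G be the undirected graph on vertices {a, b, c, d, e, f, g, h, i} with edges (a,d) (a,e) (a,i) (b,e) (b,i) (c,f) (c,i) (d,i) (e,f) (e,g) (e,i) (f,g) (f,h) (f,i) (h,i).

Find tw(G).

A width-2 tree decomposition is:
Bags: B1 = {f, h, i}  B2 = {e, f, i}  B3 = {c, f, i}  B4 = {b, e, i}  B5 = {a, e, i}  B6 = {a, d, i}  B7 = {e, f, g}
Tree: B1–B2, B2–B3, B2–B4, B2–B5, B5–B6, B2–B7
The largest bag has 3 vertices, giving width 2; this decomposition certifies tw(G) ≤ 2. Conversely, {e, f, g} is a clique of size 3, and the vertices of any clique must share a bag in every tree decomposition; so some bag has ≥ 3 vertices and tw(G) ≥ 2. Combining the bounds, tw(G) = 2.

2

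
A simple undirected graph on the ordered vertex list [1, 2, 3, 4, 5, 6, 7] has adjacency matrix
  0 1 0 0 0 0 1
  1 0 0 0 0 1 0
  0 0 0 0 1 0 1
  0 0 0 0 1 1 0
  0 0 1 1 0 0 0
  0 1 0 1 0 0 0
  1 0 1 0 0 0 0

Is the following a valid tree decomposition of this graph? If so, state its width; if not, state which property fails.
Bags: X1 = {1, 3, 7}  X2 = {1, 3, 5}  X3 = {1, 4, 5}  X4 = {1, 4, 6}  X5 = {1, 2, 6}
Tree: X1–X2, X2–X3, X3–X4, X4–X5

Vertex coverage: the bags together contain {1, 2, 3, 4, 5, 6, 7}, the full vertex set. Edge coverage: each edge of G has both endpoints in at least one bag. Running intersection: for every vertex, the bags containing it form a connected subtree. All three properties hold, so this is a valid tree decomposition of width max|bag| − 1 = 2, and hence tw(G) ≤ 2.

Yes; width 2.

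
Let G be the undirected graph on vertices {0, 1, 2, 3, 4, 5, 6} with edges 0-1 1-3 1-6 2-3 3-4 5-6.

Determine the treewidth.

1

A width-1 tree decomposition is:
Bags: B1 = {0, 1}  B2 = {1, 3}  B3 = {2, 3}  B4 = {3, 4}  B5 = {1, 6}  B6 = {5, 6}
Tree: B1–B2, B2–B3, B3–B4, B1–B5, B5–B6
The largest bag has 2 vertices, giving width 1; this decomposition certifies tw(G) ≤ 1. G has an edge, so its treewidth is at least 1. Combining the bounds, tw(G) = 1.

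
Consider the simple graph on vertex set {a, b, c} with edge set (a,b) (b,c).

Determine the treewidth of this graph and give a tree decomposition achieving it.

Treewidth 1.
One optimal decomposition is:
Bags: B1 = {b, c}  B2 = {a, b}
Tree: B1–B2

Each bag holds 2 vertices, so the decomposition has width 1, which upper-bounds the treewidth. Any graph with an edge has treewidth ≥ 1, and G has the edge b–c. The upper and lower bounds meet at 1, so that is the treewidth.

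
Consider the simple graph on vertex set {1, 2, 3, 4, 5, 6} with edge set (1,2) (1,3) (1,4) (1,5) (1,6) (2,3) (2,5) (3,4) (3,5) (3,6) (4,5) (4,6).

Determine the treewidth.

3

A width-3 tree decomposition is:
Bags: B1 = {1, 3, 4, 5}  B2 = {1, 3, 4, 6}  B3 = {1, 2, 3, 5}
Tree: B1–B2, B1–B3
Every bag has size at most 4, so the width is 4 − 1 = 3 and tw(G) ≤ 3. For the lower bound, the 4 vertices {1, 2, 3, 5} are pairwise adjacent, and any tree decomposition puts a clique entirely inside one bag — forcing width ≥ 3. The upper and lower bounds meet at 3, so that is the treewidth.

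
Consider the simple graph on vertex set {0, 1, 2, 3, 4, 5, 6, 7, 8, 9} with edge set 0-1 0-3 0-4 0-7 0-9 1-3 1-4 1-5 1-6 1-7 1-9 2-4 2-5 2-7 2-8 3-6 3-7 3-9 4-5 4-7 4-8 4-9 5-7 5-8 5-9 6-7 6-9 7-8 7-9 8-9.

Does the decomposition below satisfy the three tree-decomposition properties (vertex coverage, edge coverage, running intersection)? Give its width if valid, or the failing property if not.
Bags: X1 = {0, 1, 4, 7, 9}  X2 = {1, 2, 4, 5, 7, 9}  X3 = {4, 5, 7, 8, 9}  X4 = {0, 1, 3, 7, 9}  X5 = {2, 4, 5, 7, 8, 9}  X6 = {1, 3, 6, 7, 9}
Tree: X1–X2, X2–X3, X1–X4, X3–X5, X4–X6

No — bags containing vertex 2 are not connected in the tree.

A tree decomposition must satisfy three properties: every vertex lies in some bag; for every edge, both endpoints lie together in some bag; and for every vertex, the bags containing it form a connected subtree. Here bags containing vertex 2 are not connected in the tree, so the decomposition is invalid.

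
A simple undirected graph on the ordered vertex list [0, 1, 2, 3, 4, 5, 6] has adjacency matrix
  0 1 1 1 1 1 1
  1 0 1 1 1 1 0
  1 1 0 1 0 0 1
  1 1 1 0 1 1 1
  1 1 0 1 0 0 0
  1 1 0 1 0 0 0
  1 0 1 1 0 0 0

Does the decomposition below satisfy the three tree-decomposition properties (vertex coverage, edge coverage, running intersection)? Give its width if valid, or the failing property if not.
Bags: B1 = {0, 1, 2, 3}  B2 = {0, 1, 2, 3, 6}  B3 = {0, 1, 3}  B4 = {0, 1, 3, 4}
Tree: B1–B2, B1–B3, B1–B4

No — vertex 5 appears in no bag.

A tree decomposition must satisfy three properties: every vertex lies in some bag; for every edge, both endpoints lie together in some bag; and for every vertex, the bags containing it form a connected subtree. Here vertex 5 appears in no bag, so the decomposition is invalid.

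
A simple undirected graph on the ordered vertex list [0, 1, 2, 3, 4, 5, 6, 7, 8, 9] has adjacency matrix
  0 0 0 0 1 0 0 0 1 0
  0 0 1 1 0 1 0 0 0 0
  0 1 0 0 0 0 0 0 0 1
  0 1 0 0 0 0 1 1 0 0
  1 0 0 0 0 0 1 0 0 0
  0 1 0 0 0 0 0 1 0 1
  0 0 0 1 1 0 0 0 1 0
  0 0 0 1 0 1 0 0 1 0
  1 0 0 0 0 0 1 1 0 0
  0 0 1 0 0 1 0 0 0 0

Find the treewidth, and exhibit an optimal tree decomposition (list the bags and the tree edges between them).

The largest bag has 3 vertices, giving width 2; this decomposition certifies tw(G) ≤ 2. For the lower bound, G contains the cycle 4–0–8–6–4, so G is not a forest; only forests have treewidth ≤ 1, hence tw(G) ≥ 2. Hence tw(G) = 2 exactly.

Treewidth 2.
One such decomposition:
Bags: B1 = {0, 4, 6}  B2 = {0, 6, 8}  B3 = {3, 6, 8}  B4 = {3, 7, 8}  B5 = {1, 3, 7}  B6 = {1, 5, 7}  B7 = {1, 2, 5}  B8 = {2, 5, 9}
Tree: B1–B2, B2–B3, B3–B4, B4–B5, B5–B6, B6–B7, B7–B8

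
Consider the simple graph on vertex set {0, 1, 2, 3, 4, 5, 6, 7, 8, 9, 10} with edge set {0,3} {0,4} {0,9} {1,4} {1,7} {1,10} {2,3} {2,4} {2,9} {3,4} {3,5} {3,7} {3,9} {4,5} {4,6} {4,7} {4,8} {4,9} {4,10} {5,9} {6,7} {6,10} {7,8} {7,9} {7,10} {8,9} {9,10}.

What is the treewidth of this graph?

A width-3 tree decomposition is:
Bags: B1 = {4, 7, 9, 10}  B2 = {4, 7, 8, 9}  B3 = {3, 4, 7, 9}  B4 = {0, 3, 4, 9}  B5 = {3, 4, 5, 9}  B6 = {4, 6, 7, 10}  B7 = {2, 3, 4, 9}  B8 = {1, 4, 7, 10}
Tree: B1–B2, B1–B3, B3–B4, B3–B5, B1–B6, B5–B7, B6–B8
The largest bag has 4 vertices, giving width 3; this decomposition certifies tw(G) ≤ 3. For the lower bound, the 4 vertices {1, 4, 7, 10} are pairwise adjacent, and any tree decomposition puts a clique entirely inside one bag — forcing width ≥ 3. Combining the bounds, tw(G) = 3.

3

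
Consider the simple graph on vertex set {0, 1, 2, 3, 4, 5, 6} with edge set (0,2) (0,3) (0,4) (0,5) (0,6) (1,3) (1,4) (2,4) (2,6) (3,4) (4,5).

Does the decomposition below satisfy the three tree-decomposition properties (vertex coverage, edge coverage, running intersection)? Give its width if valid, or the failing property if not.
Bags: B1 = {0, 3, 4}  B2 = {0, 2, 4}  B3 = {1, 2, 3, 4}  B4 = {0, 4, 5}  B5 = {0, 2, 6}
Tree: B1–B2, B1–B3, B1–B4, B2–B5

No — bags containing vertex 2 are not connected in the tree.

A tree decomposition must satisfy three properties: every vertex lies in some bag; for every edge, both endpoints lie together in some bag; and for every vertex, the bags containing it form a connected subtree. Here bags containing vertex 2 are not connected in the tree, so the decomposition is invalid.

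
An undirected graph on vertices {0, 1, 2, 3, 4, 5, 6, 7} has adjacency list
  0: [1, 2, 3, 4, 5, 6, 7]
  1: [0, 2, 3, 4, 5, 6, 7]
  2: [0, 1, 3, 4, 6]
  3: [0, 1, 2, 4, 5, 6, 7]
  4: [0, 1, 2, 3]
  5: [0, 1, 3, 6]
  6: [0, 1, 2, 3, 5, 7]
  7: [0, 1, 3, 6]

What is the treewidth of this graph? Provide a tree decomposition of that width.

Treewidth 4.
One optimal decomposition is:
Bags: B1 = {0, 1, 2, 3, 6}  B2 = {0, 1, 2, 3, 4}  B3 = {0, 1, 3, 5, 6}  B4 = {0, 1, 3, 6, 7}
Tree: B1–B2, B1–B3, B1–B4

Each bag holds 5 vertices, so the decomposition has width 4, which upper-bounds the treewidth. On the other hand G contains the 5-clique {0, 1, 2, 3, 4}. A clique must lie in a single bag of any decomposition, so no decomposition can have width below 4. Therefore the treewidth is 4.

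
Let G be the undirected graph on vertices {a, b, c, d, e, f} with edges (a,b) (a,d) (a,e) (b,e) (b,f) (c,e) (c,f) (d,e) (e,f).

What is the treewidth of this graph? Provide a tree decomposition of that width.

Every bag has size at most 3, so the width is 3 − 1 = 2 and tw(G) ≤ 2. For the lower bound, the 3 vertices {a, d, e} are pairwise adjacent, and any tree decomposition puts a clique entirely inside one bag — forcing width ≥ 2. Therefore the treewidth is 2.

Treewidth 2.
One such decomposition:
Bags: B1 = {a, b, e}  B2 = {b, e, f}  B3 = {c, e, f}  B4 = {a, d, e}
Tree: B1–B2, B2–B3, B1–B4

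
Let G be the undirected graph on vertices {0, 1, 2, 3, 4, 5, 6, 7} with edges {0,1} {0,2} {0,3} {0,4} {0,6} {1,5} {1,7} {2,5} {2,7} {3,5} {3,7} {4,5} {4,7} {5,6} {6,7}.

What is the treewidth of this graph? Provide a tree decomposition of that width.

Every bag has size at most 4, so the width is 4 − 1 = 3 and tw(G) ≤ 3. For the lower bound: the 4 vertex sets {1,7}, {0,3}, {5}, {6} are disjoint, each induces a connected subgraph, and every pair is joined by at least one edge of G. Contracting each set to a single vertex therefore yields K_{4} as a minor, and since treewidth is minor-monotone, tw(G) ≥ tw(K_{4}) = 3. The upper and lower bounds meet at 3, so that is the treewidth.

Treewidth 3.
One optimal decomposition is:
Bags: B1 = {0, 1, 5, 7}  B2 = {0, 3, 5, 7}  B3 = {0, 5, 6, 7}  B4 = {0, 4, 5, 7}  B5 = {0, 2, 5, 7}
Tree: B1–B2, B2–B3, B3–B4, B4–B5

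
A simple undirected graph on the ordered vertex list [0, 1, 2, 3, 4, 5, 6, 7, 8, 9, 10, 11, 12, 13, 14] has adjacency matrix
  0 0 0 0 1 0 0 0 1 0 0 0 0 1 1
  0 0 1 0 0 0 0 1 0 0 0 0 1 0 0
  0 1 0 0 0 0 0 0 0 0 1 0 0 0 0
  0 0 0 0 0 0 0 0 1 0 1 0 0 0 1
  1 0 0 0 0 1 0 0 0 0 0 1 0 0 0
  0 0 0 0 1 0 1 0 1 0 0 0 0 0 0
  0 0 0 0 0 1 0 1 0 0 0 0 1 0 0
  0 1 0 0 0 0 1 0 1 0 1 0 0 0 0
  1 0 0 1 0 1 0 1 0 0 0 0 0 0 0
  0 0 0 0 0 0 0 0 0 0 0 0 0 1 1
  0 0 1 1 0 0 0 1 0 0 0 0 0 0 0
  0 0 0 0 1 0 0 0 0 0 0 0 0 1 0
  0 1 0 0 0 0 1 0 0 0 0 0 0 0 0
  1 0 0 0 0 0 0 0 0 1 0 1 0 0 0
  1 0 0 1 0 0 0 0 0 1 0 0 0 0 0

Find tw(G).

3

A width-3 tree decomposition is:
Bags: B1 = {4, 9, 11, 13}  B2 = {0, 4, 9, 13}  B3 = {0, 4, 9, 14}  B4 = {0, 4, 5, 14}  B5 = {0, 5, 8, 14}  B6 = {3, 5, 8, 14}  B7 = {3, 5, 6, 8}  B8 = {3, 6, 7, 8}  B9 = {3, 6, 7, 10}  B10 = {6, 7, 10, 12}  B11 = {1, 7, 10, 12}  B12 = {1, 2, 10, 12}
Tree: B1–B2, B2–B3, B3–B4, B4–B5, B5–B6, B6–B7, B7–B8, B8–B9, B9–B10, B10–B11, B11–B12
The largest bag has 4 vertices, giving width 3; this decomposition certifies tw(G) ≤ 3. For the lower bound: the 4 vertex sets {9,11,13}, {4}, {0}, {3,5,8,14} are disjoint, each induces a connected subgraph, and every pair is joined by at least one edge of G. Contracting each set to a single vertex therefore yields K_{4} as a minor, and since treewidth is minor-monotone, tw(G) ≥ tw(K_{4}) = 3. Therefore the treewidth is 3.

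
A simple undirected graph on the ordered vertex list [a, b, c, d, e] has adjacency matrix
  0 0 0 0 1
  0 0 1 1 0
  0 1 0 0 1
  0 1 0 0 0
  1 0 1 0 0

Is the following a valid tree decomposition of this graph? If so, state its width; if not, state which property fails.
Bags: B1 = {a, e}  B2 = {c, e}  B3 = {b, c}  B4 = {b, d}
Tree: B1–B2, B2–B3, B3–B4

Yes; width 1.

Vertex coverage: the bags together contain {a, b, c, d, e}, the full vertex set. Edge coverage: each edge of G has both endpoints in at least one bag. Running intersection: for every vertex, the bags containing it form a connected subtree. All three properties hold, so this is a valid tree decomposition of width max|bag| − 1 = 1, and hence tw(G) ≤ 1.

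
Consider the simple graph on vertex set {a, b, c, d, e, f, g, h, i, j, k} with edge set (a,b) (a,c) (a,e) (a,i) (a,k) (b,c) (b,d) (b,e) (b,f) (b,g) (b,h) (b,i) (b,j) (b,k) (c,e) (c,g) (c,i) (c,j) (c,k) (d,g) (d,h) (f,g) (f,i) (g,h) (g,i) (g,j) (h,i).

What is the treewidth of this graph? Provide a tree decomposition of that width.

Each bag holds 4 vertices, so the decomposition has width 3, which upper-bounds the treewidth. For the lower bound, the 4 vertices {b, d, g, h} are pairwise adjacent, and any tree decomposition puts a clique entirely inside one bag — forcing width ≥ 3. The upper and lower bounds meet at 3, so that is the treewidth.

Treewidth 3.
One optimal decomposition is:
Bags: B1 = {b, g, h, i}  B2 = {b, c, g, i}  B3 = {b, f, g, i}  B4 = {a, b, c, i}  B5 = {b, c, g, j}  B6 = {a, b, c, e}  B7 = {b, d, g, h}  B8 = {a, b, c, k}
Tree: B1–B2, B2–B3, B2–B4, B2–B5, B4–B6, B1–B7, B4–B8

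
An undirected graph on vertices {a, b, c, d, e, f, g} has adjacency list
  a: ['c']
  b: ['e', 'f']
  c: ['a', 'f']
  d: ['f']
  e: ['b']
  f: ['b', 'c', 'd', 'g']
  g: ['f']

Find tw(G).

1

A width-1 tree decomposition is:
Bags: B1 = {c, f}  B2 = {f, g}  B3 = {b, f}  B4 = {b, e}  B5 = {a, c}  B6 = {d, f}
Tree: B1–B2, B1–B3, B3–B4, B1–B5, B3–B6
Every bag has size at most 2, so the width is 2 − 1 = 1 and tw(G) ≤ 1. Since G has at least one edge (e.g. f–c), it is not an edgeless graph, so tw(G) ≥ 1. Hence tw(G) = 1 exactly.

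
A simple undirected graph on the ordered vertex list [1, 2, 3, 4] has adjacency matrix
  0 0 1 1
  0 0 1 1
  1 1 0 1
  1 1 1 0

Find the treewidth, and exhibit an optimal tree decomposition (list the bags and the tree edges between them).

The largest bag has 3 vertices, giving width 2; this decomposition certifies tw(G) ≤ 2. For the lower bound, the 3 vertices {1, 3, 4} are pairwise adjacent, and any tree decomposition puts a clique entirely inside one bag — forcing width ≥ 2. Therefore the treewidth is 2.

Treewidth 2.
One optimal decomposition is:
Bags: B1 = {2, 3, 4}  B2 = {1, 3, 4}
Tree: B1–B2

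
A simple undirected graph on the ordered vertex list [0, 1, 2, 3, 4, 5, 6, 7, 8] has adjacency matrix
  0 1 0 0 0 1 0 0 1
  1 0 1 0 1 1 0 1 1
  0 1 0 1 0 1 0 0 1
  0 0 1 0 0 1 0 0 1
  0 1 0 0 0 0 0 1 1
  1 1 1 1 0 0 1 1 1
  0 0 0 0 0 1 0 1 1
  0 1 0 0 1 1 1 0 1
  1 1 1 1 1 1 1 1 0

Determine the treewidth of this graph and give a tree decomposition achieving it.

Treewidth 3.
One optimal decomposition is:
Bags: B1 = {1, 5, 7, 8}  B2 = {1, 2, 5, 8}  B3 = {2, 3, 5, 8}  B4 = {0, 1, 5, 8}  B5 = {5, 6, 7, 8}  B6 = {1, 4, 7, 8}
Tree: B1–B2, B2–B3, B2–B4, B1–B5, B1–B6

The largest bag has 4 vertices, giving width 3; this decomposition certifies tw(G) ≤ 3. Conversely, {1, 4, 7, 8} is a clique of size 4, and the vertices of any clique must share a bag in every tree decomposition; so some bag has ≥ 4 vertices and tw(G) ≥ 3. The upper and lower bounds meet at 3, so that is the treewidth.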